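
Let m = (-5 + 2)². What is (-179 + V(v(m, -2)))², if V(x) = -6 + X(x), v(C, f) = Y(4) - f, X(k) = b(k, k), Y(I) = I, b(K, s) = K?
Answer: 32041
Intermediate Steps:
X(k) = k
m = 9 (m = (-3)² = 9)
v(C, f) = 4 - f
V(x) = -6 + x
(-179 + V(v(m, -2)))² = (-179 + (-6 + (4 - 1*(-2))))² = (-179 + (-6 + (4 + 2)))² = (-179 + (-6 + 6))² = (-179 + 0)² = (-179)² = 32041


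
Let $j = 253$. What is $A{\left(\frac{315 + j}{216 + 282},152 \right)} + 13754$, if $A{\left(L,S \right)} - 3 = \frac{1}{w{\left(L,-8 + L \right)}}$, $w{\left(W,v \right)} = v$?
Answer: $\frac{23496707}{1708} \approx 13757.0$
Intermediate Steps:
$A{\left(L,S \right)} = 3 + \frac{1}{-8 + L}$
$A{\left(\frac{315 + j}{216 + 282},152 \right)} + 13754 = \frac{-23 + 3 \frac{315 + 253}{216 + 282}}{-8 + \frac{315 + 253}{216 + 282}} + 13754 = \frac{-23 + 3 \cdot \frac{568}{498}}{-8 + \frac{568}{498}} + 13754 = \frac{-23 + 3 \cdot 568 \cdot \frac{1}{498}}{-8 + 568 \cdot \frac{1}{498}} + 13754 = \frac{-23 + 3 \cdot \frac{284}{249}}{-8 + \frac{284}{249}} + 13754 = \frac{-23 + \frac{284}{83}}{- \frac{1708}{249}} + 13754 = \left(- \frac{249}{1708}\right) \left(- \frac{1625}{83}\right) + 13754 = \frac{4875}{1708} + 13754 = \frac{23496707}{1708}$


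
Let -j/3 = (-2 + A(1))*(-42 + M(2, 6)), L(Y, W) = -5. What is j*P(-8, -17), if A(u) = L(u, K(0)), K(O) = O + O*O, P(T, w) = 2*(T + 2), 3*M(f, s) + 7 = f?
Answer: 11004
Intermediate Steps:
M(f, s) = -7/3 + f/3
P(T, w) = 4 + 2*T (P(T, w) = 2*(2 + T) = 4 + 2*T)
K(O) = O + O**2
A(u) = -5
j = -917 (j = -3*(-2 - 5)*(-42 + (-7/3 + (1/3)*2)) = -(-21)*(-42 + (-7/3 + 2/3)) = -(-21)*(-42 - 5/3) = -(-21)*(-131)/3 = -3*917/3 = -917)
j*P(-8, -17) = -917*(4 + 2*(-8)) = -917*(4 - 16) = -917*(-12) = 11004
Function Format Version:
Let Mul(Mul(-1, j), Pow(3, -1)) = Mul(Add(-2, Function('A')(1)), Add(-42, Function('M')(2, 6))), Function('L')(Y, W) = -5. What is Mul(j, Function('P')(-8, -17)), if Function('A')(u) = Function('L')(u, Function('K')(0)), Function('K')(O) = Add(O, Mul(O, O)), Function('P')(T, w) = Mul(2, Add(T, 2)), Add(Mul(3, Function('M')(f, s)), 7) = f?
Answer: 11004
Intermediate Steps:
Function('M')(f, s) = Add(Rational(-7, 3), Mul(Rational(1, 3), f))
Function('P')(T, w) = Add(4, Mul(2, T)) (Function('P')(T, w) = Mul(2, Add(2, T)) = Add(4, Mul(2, T)))
Function('K')(O) = Add(O, Pow(O, 2))
Function('A')(u) = -5
j = -917 (j = Mul(-3, Mul(Add(-2, -5), Add(-42, Add(Rational(-7, 3), Mul(Rational(1, 3), 2))))) = Mul(-3, Mul(-7, Add(-42, Add(Rational(-7, 3), Rational(2, 3))))) = Mul(-3, Mul(-7, Add(-42, Rational(-5, 3)))) = Mul(-3, Mul(-7, Rational(-131, 3))) = Mul(-3, Rational(917, 3)) = -917)
Mul(j, Function('P')(-8, -17)) = Mul(-917, Add(4, Mul(2, -8))) = Mul(-917, Add(4, -16)) = Mul(-917, -12) = 11004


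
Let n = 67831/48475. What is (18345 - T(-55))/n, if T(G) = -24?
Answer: 890437275/67831 ≈ 13127.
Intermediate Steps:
n = 67831/48475 (n = 67831*(1/48475) = 67831/48475 ≈ 1.3993)
(18345 - T(-55))/n = (18345 - 1*(-24))/(67831/48475) = (18345 + 24)*(48475/67831) = 18369*(48475/67831) = 890437275/67831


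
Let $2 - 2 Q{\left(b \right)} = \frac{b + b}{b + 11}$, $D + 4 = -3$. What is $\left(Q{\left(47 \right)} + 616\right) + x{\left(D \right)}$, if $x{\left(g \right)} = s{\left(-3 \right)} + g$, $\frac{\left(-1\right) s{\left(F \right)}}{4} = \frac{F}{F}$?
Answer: $\frac{35101}{58} \approx 605.19$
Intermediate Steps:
$D = -7$ ($D = -4 - 3 = -7$)
$Q{\left(b \right)} = 1 - \frac{b}{11 + b}$ ($Q{\left(b \right)} = 1 - \frac{\left(b + b\right) \frac{1}{b + 11}}{2} = 1 - \frac{2 b \frac{1}{11 + b}}{2} = 1 - \frac{b}{11 + b}$)
$s{\left(F \right)} = -4$ ($s{\left(F \right)} = - 4 \frac{F}{F} = \left(-4\right) 1 = -4$)
$x{\left(g \right)} = -4 + g$
$\left(Q{\left(47 \right)} + 616\right) + x{\left(D \right)} = \left(\frac{11}{11 + 47} + 616\right) - 11 = \left(\frac{11}{58} + 616\right) - 11 = \frac{35739}{58} - 11 = \frac{35101}{58}$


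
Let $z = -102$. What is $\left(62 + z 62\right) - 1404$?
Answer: $-7666$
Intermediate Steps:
$\left(62 + z 62\right) - 1404 = \left(62 - 6324\right) - 1404 = -6262 - 1404 = -7666$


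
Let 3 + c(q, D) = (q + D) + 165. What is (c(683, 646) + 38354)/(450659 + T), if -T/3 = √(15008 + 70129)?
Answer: 17956507855/203092768048 + 119535*√85137/203092768048 ≈ 0.088587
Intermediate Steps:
c(q, D) = 162 + D + q (c(q, D) = -3 + ((q + D) + 165) = -3 + ((D + q) + 165) = -3 + (165 + D + q) = 162 + D + q)
T = -3*√85137 (T = -3*√(15008 + 70129) = -3*√85137 ≈ -875.35)
(c(683, 646) + 38354)/(450659 + T) = ((162 + 646 + 683) + 38354)/(450659 - 3*√85137) = (1491 + 38354)/(450659 - 3*√85137) = 39845/(450659 - 3*√85137)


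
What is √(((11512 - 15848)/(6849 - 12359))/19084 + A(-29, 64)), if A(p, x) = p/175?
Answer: I*√1402522988417733/92008735 ≈ 0.40703*I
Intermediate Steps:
A(p, x) = p/175 (A(p, x) = p*(1/175) = p/175)
√(((11512 - 15848)/(6849 - 12359))/19084 + A(-29, 64)) = √(((11512 - 15848)/(6849 - 12359))/19084 + (1/175)*(-29)) = √(-4336/(-5510)*(1/19084) - 29/175) = √(-4336*(-1/5510)*(1/19084) - 29/175) = √((2168/2755)*(1/19084) - 29/175) = √(542/13144105 - 29/175) = √(-76216839/460043675) = I*√1402522988417733/92008735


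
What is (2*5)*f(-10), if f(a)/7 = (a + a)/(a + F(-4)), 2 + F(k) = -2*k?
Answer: 350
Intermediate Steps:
F(k) = -2 - 2*k
f(a) = 14*a/(6 + a) (f(a) = 7*((a + a)/(a + (-2 - 2*(-4)))) = 7*((2*a)/(a + (-2 + 8))) = 7*((2*a)/(a + 6)) = 7*((2*a)/(6 + a)) = 7*(2*a/(6 + a)) = 14*a/(6 + a))
(2*5)*f(-10) = (2*5)*(14*(-10)/(6 - 10)) = 10*(14*(-10)/(-4)) = 10*(14*(-10)*(-1/4)) = 10*35 = 350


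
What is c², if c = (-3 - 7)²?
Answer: 10000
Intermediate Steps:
c = 100 (c = (-10)² = 100)
c² = 100² = 10000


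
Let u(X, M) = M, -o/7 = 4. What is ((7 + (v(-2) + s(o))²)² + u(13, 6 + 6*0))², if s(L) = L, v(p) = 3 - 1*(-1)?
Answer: 115528611025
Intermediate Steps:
v(p) = 4 (v(p) = 3 + 1 = 4)
o = -28 (o = -7*4 = -28)
((7 + (v(-2) + s(o))²)² + u(13, 6 + 6*0))² = ((7 + (4 - 28)²)² + (6 + 6*0))² = ((7 + (-24)²)² + (6 + 0))² = ((7 + 576)² + 6)² = (583² + 6)² = (339889 + 6)² = 339895² = 115528611025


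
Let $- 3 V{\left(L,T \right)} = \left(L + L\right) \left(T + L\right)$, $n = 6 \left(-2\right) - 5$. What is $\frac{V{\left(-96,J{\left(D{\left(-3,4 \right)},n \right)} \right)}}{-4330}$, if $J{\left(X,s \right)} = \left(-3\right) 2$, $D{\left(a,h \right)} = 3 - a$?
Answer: $\frac{3264}{2165} \approx 1.5076$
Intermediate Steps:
$n = -17$ ($n = -12 - 5 = -17$)
$J{\left(X,s \right)} = -6$
$V{\left(L,T \right)} = - \frac{2 L \left(L + T\right)}{3}$ ($V{\left(L,T \right)} = - \frac{\left(L + L\right) \left(T + L\right)}{3} = - \frac{2 L \left(L + T\right)}{3}$)
$\frac{V{\left(-96,J{\left(D{\left(-3,4 \right)},n \right)} \right)}}{-4330} = \frac{\left(- \frac{2}{3}\right) \left(-96\right) \left(-96 - 6\right)}{-4330} = \left(- \frac{2}{3}\right) \left(-96\right) \left(-102\right) \left(- \frac{1}{4330}\right) = \left(-6528\right) \left(- \frac{1}{4330}\right) = \frac{3264}{2165}$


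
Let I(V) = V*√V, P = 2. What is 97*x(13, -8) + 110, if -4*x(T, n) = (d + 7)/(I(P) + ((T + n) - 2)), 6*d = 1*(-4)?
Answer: -1403/4 + 1843*√2/6 ≈ 83.649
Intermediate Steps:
I(V) = V^(3/2)
d = -⅔ (d = (1*(-4))/6 = (⅙)*(-4) = -⅔ ≈ -0.66667)
x(T, n) = -19/(12*(-2 + T + n + 2*√2)) (x(T, n) = -(-⅔ + 7)/(4*(2^(3/2) + ((T + n) - 2))) = -19/(12*(2*√2 + (-2 + T + n))) = -19/(12*(-2 + T + n + 2*√2)))
97*x(13, -8) + 110 = 97*(-19/(-24 + 12*13 + 12*(-8) + 24*√2)) + 110 = 97*(-19/(-24 + 156 - 96 + 24*√2)) + 110 = 97*(-19/(36 + 24*√2)) + 110 = -1843/(36 + 24*√2) + 110 = 110 - 1843/(36 + 24*√2)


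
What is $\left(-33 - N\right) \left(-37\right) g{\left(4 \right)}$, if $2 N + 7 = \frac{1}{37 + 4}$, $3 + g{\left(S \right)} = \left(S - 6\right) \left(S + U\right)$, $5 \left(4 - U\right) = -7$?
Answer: $- \frac{975986}{41} \approx -23805.0$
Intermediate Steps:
$U = \frac{27}{5}$ ($U = 4 - - \frac{7}{5} = 4 + \frac{7}{5} = \frac{27}{5} \approx 5.4$)
$g{\left(S \right)} = -3 + \left(-6 + S\right) \left(\frac{27}{5} + S\right)$ ($g{\left(S \right)} = -3 + \left(S - 6\right) \left(S + \frac{27}{5}\right) = -3 + \left(-6 + S\right) \left(\frac{27}{5} + S\right)$)
$N = - \frac{143}{41}$ ($N = - \frac{7}{2} + \frac{1}{2 \left(37 + 4\right)} = - \frac{7}{2} + \frac{1}{2 \cdot 41} = - \frac{7}{2} + \frac{1}{2} \cdot \frac{1}{41} = - \frac{7}{2} + \frac{1}{82} = - \frac{143}{41} \approx -3.4878$)
$\left(-33 - N\right) \left(-37\right) g{\left(4 \right)} = \left(-33 - - \frac{143}{41}\right) \left(-37\right) \left(- \frac{177}{5} + 4^{2} - \frac{12}{5}\right) = \left(-33 + \frac{143}{41}\right) \left(-37\right) \left(- \frac{177}{5} + 16 - \frac{12}{5}\right) = \left(- \frac{1210}{41}\right) \left(-37\right) \left(- \frac{109}{5}\right) = \frac{44770}{41} \left(- \frac{109}{5}\right) = - \frac{975986}{41}$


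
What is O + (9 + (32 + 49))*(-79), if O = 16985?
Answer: 9875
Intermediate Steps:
O + (9 + (32 + 49))*(-79) = 16985 + (9 + (32 + 49))*(-79) = 16985 + (9 + 81)*(-79) = 16985 + 90*(-79) = 16985 - 7110 = 9875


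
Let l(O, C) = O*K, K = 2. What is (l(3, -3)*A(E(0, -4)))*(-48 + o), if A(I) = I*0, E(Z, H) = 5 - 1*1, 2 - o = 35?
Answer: 0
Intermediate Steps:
o = -33 (o = 2 - 1*35 = 2 - 35 = -33)
l(O, C) = 2*O (l(O, C) = O*2 = 2*O)
E(Z, H) = 4 (E(Z, H) = 5 - 1 = 4)
A(I) = 0
(l(3, -3)*A(E(0, -4)))*(-48 + o) = ((2*3)*0)*(-48 - 33) = (6*0)*(-81) = 0*(-81) = 0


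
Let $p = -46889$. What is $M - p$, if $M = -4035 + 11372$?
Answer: $54226$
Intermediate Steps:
$M = 7337$
$M - p = 7337 - -46889 = 7337 + 46889 = 54226$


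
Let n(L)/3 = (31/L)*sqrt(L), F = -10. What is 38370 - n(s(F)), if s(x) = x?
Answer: 38370 + 93*I*sqrt(10)/10 ≈ 38370.0 + 29.409*I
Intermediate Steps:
n(L) = 93/sqrt(L) (n(L) = 3*((31/L)*sqrt(L)) = 3*(31/sqrt(L)) = 93/sqrt(L))
38370 - n(s(F)) = 38370 - 93/sqrt(-10) = 38370 - 93*(-I*sqrt(10)/10) = 38370 - (-93)*I*sqrt(10)/10 = 38370 + 93*I*sqrt(10)/10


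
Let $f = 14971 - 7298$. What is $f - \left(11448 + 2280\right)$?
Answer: $-6055$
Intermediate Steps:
$f = 7673$
$f - \left(11448 + 2280\right) = 7673 - \left(11448 + 2280\right) = 7673 - 13728 = -6055$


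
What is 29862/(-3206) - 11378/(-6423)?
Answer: -11094697/1470867 ≈ -7.5430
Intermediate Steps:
29862/(-3206) - 11378/(-6423) = 29862*(-1/3206) - 11378*(-1/6423) = -2133/229 + 11378/6423 = -11094697/1470867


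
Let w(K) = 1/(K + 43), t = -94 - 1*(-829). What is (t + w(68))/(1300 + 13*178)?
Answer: 40793/200577 ≈ 0.20338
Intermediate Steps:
t = 735 (t = -94 + 829 = 735)
w(K) = 1/(43 + K)
(t + w(68))/(1300 + 13*178) = (735 + 1/(43 + 68))/(1300 + 13*178) = (735 + 1/111)/(1300 + 2314) = (735 + 1/111)/3614 = (81586/111)*(1/3614) = 40793/200577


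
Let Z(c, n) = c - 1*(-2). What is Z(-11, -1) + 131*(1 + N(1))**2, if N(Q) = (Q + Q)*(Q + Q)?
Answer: 3266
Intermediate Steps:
N(Q) = 4*Q**2 (N(Q) = (2*Q)*(2*Q) = 4*Q**2)
Z(c, n) = 2 + c (Z(c, n) = c + 2 = 2 + c)
Z(-11, -1) + 131*(1 + N(1))**2 = (2 - 11) + 131*(1 + 4*1**2)**2 = -9 + 131*(1 + 4*1)**2 = -9 + 131*(1 + 4)**2 = -9 + 131*5**2 = -9 + 131*25 = -9 + 3275 = 3266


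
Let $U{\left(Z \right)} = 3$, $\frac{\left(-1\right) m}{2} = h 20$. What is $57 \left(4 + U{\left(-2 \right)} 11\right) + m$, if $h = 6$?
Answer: $1869$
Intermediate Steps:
$m = -240$ ($m = - 2 \cdot 6 \cdot 20 = \left(-2\right) 120 = -240$)
$57 \left(4 + U{\left(-2 \right)} 11\right) + m = 57 \left(4 + 3 \cdot 11\right) - 240 = 57 \left(4 + 33\right) - 240 = 57 \cdot 37 - 240 = 2109 - 240 = 1869$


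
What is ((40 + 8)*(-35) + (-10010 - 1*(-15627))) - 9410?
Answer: -5473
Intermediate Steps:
((40 + 8)*(-35) + (-10010 - 1*(-15627))) - 9410 = (48*(-35) + (-10010 + 15627)) - 9410 = (-1680 + 5617) - 9410 = 3937 - 9410 = -5473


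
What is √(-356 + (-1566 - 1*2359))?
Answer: I*√4281 ≈ 65.429*I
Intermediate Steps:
√(-356 + (-1566 - 1*2359)) = √(-356 + (-1566 - 2359)) = √(-356 - 3925) = √(-4281) = I*√4281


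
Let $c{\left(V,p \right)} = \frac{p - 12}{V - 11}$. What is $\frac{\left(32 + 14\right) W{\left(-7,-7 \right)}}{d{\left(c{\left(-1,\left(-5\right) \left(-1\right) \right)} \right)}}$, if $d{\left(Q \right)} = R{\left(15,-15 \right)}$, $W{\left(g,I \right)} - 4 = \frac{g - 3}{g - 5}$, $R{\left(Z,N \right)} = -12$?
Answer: $- \frac{667}{36} \approx -18.528$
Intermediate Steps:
$W{\left(g,I \right)} = 4 + \frac{-3 + g}{-5 + g}$ ($W{\left(g,I \right)} = 4 + \frac{g - 3}{g - 5} = 4 + \frac{-3 + g}{-5 + g}$)
$c{\left(V,p \right)} = \frac{-12 + p}{-11 + V}$
$d{\left(Q \right)} = -12$
$\frac{\left(32 + 14\right) W{\left(-7,-7 \right)}}{d{\left(c{\left(-1,\left(-5\right) \left(-1\right) \right)} \right)}} = \frac{\left(32 + 14\right) \frac{-23 + 5 \left(-7\right)}{-5 - 7}}{-12} = 46 \frac{-23 - 35}{-12} \left(- \frac{1}{12}\right) = 46 \left(\left(- \frac{1}{12}\right) \left(-58\right)\right) \left(- \frac{1}{12}\right) = 46 \cdot \frac{29}{6} \left(- \frac{1}{12}\right) = \frac{667}{3} \left(- \frac{1}{12}\right) = - \frac{667}{36}$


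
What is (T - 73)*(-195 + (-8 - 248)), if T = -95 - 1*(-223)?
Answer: -24805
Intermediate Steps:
T = 128 (T = -95 + 223 = 128)
(T - 73)*(-195 + (-8 - 248)) = (128 - 73)*(-195 + (-8 - 248)) = 55*(-195 - 256) = 55*(-451) = -24805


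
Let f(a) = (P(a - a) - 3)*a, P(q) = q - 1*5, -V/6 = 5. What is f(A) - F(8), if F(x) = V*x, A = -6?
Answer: 288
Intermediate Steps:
V = -30 (V = -6*5 = -30)
P(q) = -5 + q (P(q) = q - 5 = -5 + q)
F(x) = -30*x
f(a) = -8*a (f(a) = ((-5 + (a - a)) - 3)*a = ((-5 + 0) - 3)*a = (-5 - 3)*a = -8*a)
f(A) - F(8) = -8*(-6) - (-30)*8 = 48 - 1*(-240) = 48 + 240 = 288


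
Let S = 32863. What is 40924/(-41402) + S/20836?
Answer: 253950731/431326036 ≈ 0.58877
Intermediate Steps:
40924/(-41402) + S/20836 = 40924/(-41402) + 32863/20836 = 40924*(-1/41402) + 32863*(1/20836) = -20462/20701 + 32863/20836 = 253950731/431326036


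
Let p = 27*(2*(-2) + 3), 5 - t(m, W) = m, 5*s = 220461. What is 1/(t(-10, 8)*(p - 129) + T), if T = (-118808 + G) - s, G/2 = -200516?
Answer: -5/2831361 ≈ -1.7659e-6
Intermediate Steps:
s = 220461/5 (s = (⅕)*220461 = 220461/5 ≈ 44092.)
G = -401032 (G = 2*(-200516) = -401032)
t(m, W) = 5 - m
p = -27 (p = 27*(-4 + 3) = 27*(-1) = -27)
T = -2819661/5 (T = (-118808 - 401032) - 1*220461/5 = -519840 - 220461/5 = -2819661/5 ≈ -5.6393e+5)
1/(t(-10, 8)*(p - 129) + T) = 1/((5 - 1*(-10))*(-27 - 129) - 2819661/5) = 1/((5 + 10)*(-156) - 2819661/5) = 1/(15*(-156) - 2819661/5) = 1/(-2340 - 2819661/5) = 1/(-2831361/5) = -5/2831361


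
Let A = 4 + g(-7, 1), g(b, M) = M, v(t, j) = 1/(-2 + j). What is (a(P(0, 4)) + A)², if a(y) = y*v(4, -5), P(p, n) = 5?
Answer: 900/49 ≈ 18.367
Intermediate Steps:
a(y) = -y/7 (a(y) = y/(-2 - 5) = y/(-7) = y*(-⅐) = -y/7)
A = 5 (A = 4 + 1 = 5)
(a(P(0, 4)) + A)² = (-⅐*5 + 5)² = (-5/7 + 5)² = (30/7)² = 900/49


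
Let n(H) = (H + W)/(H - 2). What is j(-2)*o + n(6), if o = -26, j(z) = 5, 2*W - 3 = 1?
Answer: -128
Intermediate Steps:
W = 2 (W = 3/2 + (1/2)*1 = 3/2 + 1/2 = 2)
n(H) = (2 + H)/(-2 + H) (n(H) = (H + 2)/(H - 2) = (2 + H)/(-2 + H))
j(-2)*o + n(6) = 5*(-26) + (2 + 6)/(-2 + 6) = -130 + 8/4 = -130 + (1/4)*8 = -130 + 2 = -128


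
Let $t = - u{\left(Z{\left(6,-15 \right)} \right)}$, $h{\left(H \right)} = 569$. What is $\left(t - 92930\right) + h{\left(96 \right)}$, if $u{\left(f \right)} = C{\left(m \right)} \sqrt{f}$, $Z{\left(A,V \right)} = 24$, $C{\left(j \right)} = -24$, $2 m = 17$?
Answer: $-92361 + 48 \sqrt{6} \approx -92243.0$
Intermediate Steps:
$m = \frac{17}{2}$ ($m = \frac{1}{2} \cdot 17 = \frac{17}{2} \approx 8.5$)
$u{\left(f \right)} = - 24 \sqrt{f}$
$t = 48 \sqrt{6}$ ($t = - \left(-24\right) \sqrt{24} = - \left(-24\right) 2 \sqrt{6} = - \left(-48\right) \sqrt{6} = 48 \sqrt{6} \approx 117.58$)
$\left(t - 92930\right) + h{\left(96 \right)} = \left(48 \sqrt{6} - 92930\right) + 569 = \left(-92930 + 48 \sqrt{6}\right) + 569 = -92361 + 48 \sqrt{6}$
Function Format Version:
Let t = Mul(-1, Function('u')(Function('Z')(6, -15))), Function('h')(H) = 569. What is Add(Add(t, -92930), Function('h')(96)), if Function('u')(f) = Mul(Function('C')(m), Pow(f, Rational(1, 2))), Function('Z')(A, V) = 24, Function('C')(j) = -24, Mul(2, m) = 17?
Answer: Add(-92361, Mul(48, Pow(6, Rational(1, 2)))) ≈ -92243.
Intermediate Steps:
m = Rational(17, 2) (m = Mul(Rational(1, 2), 17) = Rational(17, 2) ≈ 8.5000)
Function('u')(f) = Mul(-24, Pow(f, Rational(1, 2)))
t = Mul(48, Pow(6, Rational(1, 2))) (t = Mul(-1, Mul(-24, Pow(24, Rational(1, 2)))) = Mul(-1, Mul(-24, Mul(2, Pow(6, Rational(1, 2))))) = Mul(-1, Mul(-48, Pow(6, Rational(1, 2)))) = Mul(48, Pow(6, Rational(1, 2))) ≈ 117.58)
Add(Add(t, -92930), Function('h')(96)) = Add(Add(Mul(48, Pow(6, Rational(1, 2))), -92930), 569) = Add(Add(-92930, Mul(48, Pow(6, Rational(1, 2)))), 569) = Add(-92361, Mul(48, Pow(6, Rational(1, 2))))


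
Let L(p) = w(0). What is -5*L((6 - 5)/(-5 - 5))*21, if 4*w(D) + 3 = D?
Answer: 315/4 ≈ 78.750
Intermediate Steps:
w(D) = -3/4 + D/4
L(p) = -3/4 (L(p) = -3/4 + (1/4)*0 = -3/4 + 0 = -3/4)
-5*L((6 - 5)/(-5 - 5))*21 = -5*(-3/4)*21 = (15/4)*21 = 315/4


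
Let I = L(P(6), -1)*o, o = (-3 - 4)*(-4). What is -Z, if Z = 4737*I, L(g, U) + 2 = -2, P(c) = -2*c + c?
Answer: 530544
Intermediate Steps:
P(c) = -c
L(g, U) = -4 (L(g, U) = -2 - 2 = -4)
o = 28 (o = -7*(-4) = 28)
I = -112 (I = -4*28 = -112)
Z = -530544 (Z = 4737*(-112) = -530544)
-Z = -1*(-530544) = 530544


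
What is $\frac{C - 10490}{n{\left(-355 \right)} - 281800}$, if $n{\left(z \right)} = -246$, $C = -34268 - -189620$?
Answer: $- \frac{72431}{141023} \approx -0.51361$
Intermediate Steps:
$C = 155352$ ($C = -34268 + 189620 = 155352$)
$\frac{C - 10490}{n{\left(-355 \right)} - 281800} = \frac{155352 - 10490}{-246 - 281800} = \frac{144862}{-282046} = 144862 \left(- \frac{1}{282046}\right) = - \frac{72431}{141023}$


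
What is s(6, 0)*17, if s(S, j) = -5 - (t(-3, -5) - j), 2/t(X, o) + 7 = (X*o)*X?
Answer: -2193/26 ≈ -84.346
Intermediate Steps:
t(X, o) = 2/(-7 + o*X²) (t(X, o) = 2/(-7 + (X*o)*X) = 2/(-7 + o*X²))
s(S, j) = -129/26 + j (s(S, j) = -5 - (2/(-7 - 5*(-3)²) - j) = -5 - (2/(-7 - 5*9) - j) = -5 - (2/(-7 - 45) - j) = -5 - (2/(-52) - j) = -5 - (2*(-1/52) - j) = -5 - (-1/26 - j) = -5 + (1/26 + j) = -129/26 + j)
s(6, 0)*17 = (-129/26 + 0)*17 = -129/26*17 = -2193/26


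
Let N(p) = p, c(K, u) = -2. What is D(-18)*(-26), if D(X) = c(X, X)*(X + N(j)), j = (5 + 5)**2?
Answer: 4264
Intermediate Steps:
j = 100 (j = 10**2 = 100)
D(X) = -200 - 2*X (D(X) = -2*(X + 100) = -2*(100 + X) = -200 - 2*X)
D(-18)*(-26) = (-200 - 2*(-18))*(-26) = (-200 + 36)*(-26) = -164*(-26) = 4264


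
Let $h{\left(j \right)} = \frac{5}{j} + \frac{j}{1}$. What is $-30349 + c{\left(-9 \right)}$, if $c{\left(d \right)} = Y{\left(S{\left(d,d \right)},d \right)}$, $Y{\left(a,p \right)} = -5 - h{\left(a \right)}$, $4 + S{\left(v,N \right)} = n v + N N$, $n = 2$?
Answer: $- \frac{1794372}{59} \approx -30413.0$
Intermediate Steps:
$h{\left(j \right)} = j + \frac{5}{j}$ ($h{\left(j \right)} = \frac{5}{j} + j 1 = \frac{5}{j} + j = j + \frac{5}{j}$)
$S{\left(v,N \right)} = -4 + N^{2} + 2 v$ ($S{\left(v,N \right)} = -4 + \left(2 v + N N\right) = -4 + \left(2 v + N^{2}\right) = -4 + \left(N^{2} + 2 v\right) = -4 + N^{2} + 2 v$)
$Y{\left(a,p \right)} = -5 - a - \frac{5}{a}$ ($Y{\left(a,p \right)} = -5 - \left(a + \frac{5}{a}\right) = -5 - a - \frac{5}{a}$)
$c{\left(d \right)} = -1 - d^{2} - \frac{5}{-4 + d^{2} + 2 d} - 2 d$ ($c{\left(d \right)} = -5 - \left(-4 + d^{2} + 2 d\right) - \frac{5}{-4 + d^{2} + 2 d} = -1 - d^{2} - \frac{5}{-4 + d^{2} + 2 d} - 2 d$)
$-30349 + c{\left(-9 \right)} = -30349 + \frac{-1 - \left(-9\right)^{2} - \left(-9\right)^{4} - 4 \left(-9\right)^{3} + 6 \left(-9\right)}{-4 + \left(-9\right)^{2} + 2 \left(-9\right)} = -30349 + \frac{-1 - 81 - 6561 - -2916 - 54}{-4 + 81 - 18} = -30349 + \frac{-1 - 81 - 6561 + 2916 - 54}{59} = -30349 + \frac{1}{59} \left(-3781\right) = -30349 - \frac{3781}{59} = - \frac{1794372}{59}$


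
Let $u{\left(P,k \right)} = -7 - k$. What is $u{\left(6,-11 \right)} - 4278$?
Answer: $-4274$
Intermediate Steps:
$u{\left(6,-11 \right)} - 4278 = \left(-7 - -11\right) - 4278 = \left(-7 + 11\right) - 4278 = 4 - 4278 = -4274$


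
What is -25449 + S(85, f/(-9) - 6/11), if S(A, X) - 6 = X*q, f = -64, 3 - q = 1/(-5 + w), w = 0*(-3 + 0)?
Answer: -2516777/99 ≈ -25422.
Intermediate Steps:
w = 0 (w = 0*(-3) = 0)
q = 16/5 (q = 3 - 1/(-5 + 0) = 3 - 1/(-5) = 3 - 1*(-⅕) = 3 + ⅕ = 16/5 ≈ 3.2000)
S(A, X) = 6 + 16*X/5 (S(A, X) = 6 + X*(16/5) = 6 + 16*X/5)
-25449 + S(85, f/(-9) - 6/11) = -25449 + (6 + 16*(-64/(-9) - 6/11)/5) = -25449 + (6 + 16*(-64*(-⅑) - 6*1/11)/5) = -25449 + (6 + 16*(64/9 - 6/11)/5) = -25449 + (6 + (16/5)*(650/99)) = -25449 + (6 + 2080/99) = -25449 + 2674/99 = -2516777/99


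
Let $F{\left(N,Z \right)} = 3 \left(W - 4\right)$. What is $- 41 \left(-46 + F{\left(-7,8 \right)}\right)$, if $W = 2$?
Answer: $2132$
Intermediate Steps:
$F{\left(N,Z \right)} = -6$ ($F{\left(N,Z \right)} = 3 \left(2 - 4\right) = 3 \left(-2\right) = -6$)
$- 41 \left(-46 + F{\left(-7,8 \right)}\right) = - 41 \left(-46 - 6\right) = \left(-41\right) \left(-52\right) = 2132$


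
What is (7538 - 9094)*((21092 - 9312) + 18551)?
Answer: -47195036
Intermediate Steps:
(7538 - 9094)*((21092 - 9312) + 18551) = -1556*(11780 + 18551) = -1556*30331 = -47195036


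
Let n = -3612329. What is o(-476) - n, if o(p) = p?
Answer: 3611853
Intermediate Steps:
o(-476) - n = -476 - 1*(-3612329) = -476 + 3612329 = 3611853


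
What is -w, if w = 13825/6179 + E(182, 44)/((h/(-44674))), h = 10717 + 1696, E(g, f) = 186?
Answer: 51171950431/76699927 ≈ 667.17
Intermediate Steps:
h = 12413
w = -51171950431/76699927 (w = 13825/6179 + 186/((12413/(-44674))) = 13825*(1/6179) + 186/((12413*(-1/44674))) = 13825/6179 + 186/(-12413/44674) = 13825/6179 + 186*(-44674/12413) = 13825/6179 - 8309364/12413 = -51171950431/76699927 ≈ -667.17)
-w = -1*(-51171950431/76699927) = 51171950431/76699927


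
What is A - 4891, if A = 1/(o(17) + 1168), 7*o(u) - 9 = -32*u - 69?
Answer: -37034645/7572 ≈ -4891.0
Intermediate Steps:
o(u) = -60/7 - 32*u/7 (o(u) = 9/7 + (-32*u - 69)/7 = 9/7 + (-69 - 32*u)/7 = 9/7 + (-69/7 - 32*u/7) = -60/7 - 32*u/7)
A = 7/7572 (A = 1/((-60/7 - 32/7*17) + 1168) = 1/((-60/7 - 544/7) + 1168) = 1/(-604/7 + 1168) = 1/(7572/7) = 7/7572 ≈ 0.00092446)
A - 4891 = 7/7572 - 4891 = -37034645/7572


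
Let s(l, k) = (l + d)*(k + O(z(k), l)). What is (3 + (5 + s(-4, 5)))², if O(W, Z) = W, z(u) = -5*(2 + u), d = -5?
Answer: 77284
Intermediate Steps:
z(u) = -10 - 5*u
s(l, k) = (-10 - 4*k)*(-5 + l) (s(l, k) = (l - 5)*(k + (-10 - 5*k)) = (-5 + l)*(-10 - 4*k) = (-10 - 4*k)*(-5 + l))
(3 + (5 + s(-4, 5)))² = (3 + (5 + (50 - 10*(-4) + 20*5 - 4*5*(-4))))² = (3 + (5 + (50 + 40 + 100 + 80)))² = (3 + (5 + 270))² = (3 + 275)² = 278² = 77284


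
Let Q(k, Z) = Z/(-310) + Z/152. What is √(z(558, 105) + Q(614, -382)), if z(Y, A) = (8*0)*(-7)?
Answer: I*√44437105/5890 ≈ 1.1318*I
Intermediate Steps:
z(Y, A) = 0 (z(Y, A) = 0*(-7) = 0)
Q(k, Z) = 79*Z/23560 (Q(k, Z) = Z*(-1/310) + Z*(1/152) = -Z/310 + Z/152 = 79*Z/23560)
√(z(558, 105) + Q(614, -382)) = √(0 + (79/23560)*(-382)) = √(0 - 15089/11780) = √(-15089/11780) = I*√44437105/5890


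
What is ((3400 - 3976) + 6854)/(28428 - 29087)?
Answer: -6278/659 ≈ -9.5266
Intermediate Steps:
((3400 - 3976) + 6854)/(28428 - 29087) = (-576 + 6854)/(-659) = 6278*(-1/659) = -6278/659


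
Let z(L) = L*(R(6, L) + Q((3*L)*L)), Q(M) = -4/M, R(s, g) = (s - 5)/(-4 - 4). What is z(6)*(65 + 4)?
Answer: -805/12 ≈ -67.083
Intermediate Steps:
R(s, g) = 5/8 - s/8 (R(s, g) = (-5 + s)/(-8) = (-5 + s)*(-⅛) = 5/8 - s/8)
z(L) = L*(-⅛ - 4/(3*L²)) (z(L) = L*((5/8 - ⅛*6) - 4*1/(3*L²)) = L*((5/8 - ¾) - 4*1/(3*L²)) = L*(-⅛ - 4/(3*L²)))
z(6)*(65 + 4) = (-4/3/6 - ⅛*6)*(65 + 4) = (-4/3*⅙ - ¾)*69 = (-2/9 - ¾)*69 = -35/36*69 = -805/12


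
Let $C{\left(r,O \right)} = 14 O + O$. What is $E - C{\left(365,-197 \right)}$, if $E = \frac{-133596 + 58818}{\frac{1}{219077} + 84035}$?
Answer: $\frac{27192784420887}{9205067848} \approx 2954.1$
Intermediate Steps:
$E = - \frac{8191069953}{9205067848}$ ($E = - \frac{74778}{\frac{1}{219077} + 84035} = - \frac{74778}{\frac{18410135696}{219077}} = \left(-74778\right) \frac{219077}{18410135696} = - \frac{8191069953}{9205067848} \approx -0.88984$)
$C{\left(r,O \right)} = 15 O$
$E - C{\left(365,-197 \right)} = - \frac{8191069953}{9205067848} - 15 \left(-197\right) = - \frac{8191069953}{9205067848} - -2955 = - \frac{8191069953}{9205067848} + 2955 = \frac{27192784420887}{9205067848}$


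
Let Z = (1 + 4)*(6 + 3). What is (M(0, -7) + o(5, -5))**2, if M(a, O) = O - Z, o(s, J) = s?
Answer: 2209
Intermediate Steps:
Z = 45 (Z = 5*9 = 45)
M(a, O) = -45 + O (M(a, O) = O - 1*45 = O - 45 = -45 + O)
(M(0, -7) + o(5, -5))**2 = ((-45 - 7) + 5)**2 = (-52 + 5)**2 = (-47)**2 = 2209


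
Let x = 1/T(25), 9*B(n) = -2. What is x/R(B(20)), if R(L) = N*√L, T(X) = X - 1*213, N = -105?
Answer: -I*√2/13160 ≈ -0.00010746*I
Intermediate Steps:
T(X) = -213 + X (T(X) = X - 213 = -213 + X)
B(n) = -2/9 (B(n) = (⅑)*(-2) = -2/9)
R(L) = -105*√L
x = -1/188 (x = 1/(-213 + 25) = 1/(-188) = -1/188 ≈ -0.0053191)
x/R(B(20)) = -I*√2/70/188 = -I*√2/13160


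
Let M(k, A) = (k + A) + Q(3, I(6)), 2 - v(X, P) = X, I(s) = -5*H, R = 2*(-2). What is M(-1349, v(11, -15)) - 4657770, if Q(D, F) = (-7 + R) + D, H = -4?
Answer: -4659136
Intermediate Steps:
R = -4
I(s) = 20 (I(s) = -5*(-4) = 20)
v(X, P) = 2 - X
Q(D, F) = -11 + D (Q(D, F) = (-7 - 4) + D = -11 + D)
M(k, A) = -8 + A + k (M(k, A) = (k + A) + (-11 + 3) = (A + k) - 8 = -8 + A + k)
M(-1349, v(11, -15)) - 4657770 = (-8 + (2 - 1*11) - 1349) - 4657770 = (-8 + (2 - 11) - 1349) - 4657770 = (-8 - 9 - 1349) - 4657770 = -1366 - 4657770 = -4659136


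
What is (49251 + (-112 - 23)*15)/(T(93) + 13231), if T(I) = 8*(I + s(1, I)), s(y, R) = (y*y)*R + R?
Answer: 47226/15463 ≈ 3.0541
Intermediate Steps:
s(y, R) = R + R*y² (s(y, R) = y²*R + R = R*y² + R = R + R*y²)
T(I) = 24*I (T(I) = 8*(I + I*(1 + 1²)) = 8*(I + I*(1 + 1)) = 8*(I + I*2) = 8*(I + 2*I) = 8*(3*I) = 24*I)
(49251 + (-112 - 23)*15)/(T(93) + 13231) = (49251 + (-112 - 23)*15)/(24*93 + 13231) = (49251 - 135*15)/(2232 + 13231) = (49251 - 2025)/15463 = 47226*(1/15463) = 47226/15463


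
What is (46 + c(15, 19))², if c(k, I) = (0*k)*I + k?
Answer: 3721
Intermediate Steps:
c(k, I) = k (c(k, I) = 0*I + k = 0 + k = k)
(46 + c(15, 19))² = (46 + 15)² = 61² = 3721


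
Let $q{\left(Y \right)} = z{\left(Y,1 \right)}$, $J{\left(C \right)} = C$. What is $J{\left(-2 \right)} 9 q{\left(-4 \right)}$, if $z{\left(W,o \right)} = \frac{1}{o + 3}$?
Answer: $- \frac{9}{2} \approx -4.5$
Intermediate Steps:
$z{\left(W,o \right)} = \frac{1}{3 + o}$
$q{\left(Y \right)} = \frac{1}{4}$ ($q{\left(Y \right)} = \frac{1}{3 + 1} = \frac{1}{4}$)
$J{\left(-2 \right)} 9 q{\left(-4 \right)} = \left(-2\right) 9 \cdot \frac{1}{4} = \left(-18\right) \frac{1}{4} = - \frac{9}{2}$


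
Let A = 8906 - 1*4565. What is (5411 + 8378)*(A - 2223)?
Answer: 29205102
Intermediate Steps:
A = 4341 (A = 8906 - 4565 = 4341)
(5411 + 8378)*(A - 2223) = (5411 + 8378)*(4341 - 2223) = 13789*2118 = 29205102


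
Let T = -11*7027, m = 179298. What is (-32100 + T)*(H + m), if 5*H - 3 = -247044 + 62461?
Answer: -15576163654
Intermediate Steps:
H = -36916 (H = ⅗ + (-247044 + 62461)/5 = ⅗ + (⅕)*(-184583) = ⅗ - 184583/5 = -36916)
T = -77297
(-32100 + T)*(H + m) = (-32100 - 77297)*(-36916 + 179298) = -109397*142382 = -15576163654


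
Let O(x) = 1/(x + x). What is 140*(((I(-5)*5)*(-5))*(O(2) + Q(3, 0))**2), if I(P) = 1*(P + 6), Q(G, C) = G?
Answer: -147875/4 ≈ -36969.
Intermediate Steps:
O(x) = 1/(2*x)
I(P) = 6 + P (I(P) = 1*(6 + P) = 6 + P)
140*(((I(-5)*5)*(-5))*(O(2) + Q(3, 0))**2) = 140*((((6 - 5)*5)*(-5))*((1/2)/2 + 3)**2) = 140*(((1*5)*(-5))*((1/2)*(1/2) + 3)**2) = 140*((5*(-5))*(1/4 + 3)**2) = 140*(-25*(13/4)**2) = 140*(-25*169/16) = 140*(-4225/16) = -147875/4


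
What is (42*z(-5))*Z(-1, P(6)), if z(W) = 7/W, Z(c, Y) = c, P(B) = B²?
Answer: 294/5 ≈ 58.800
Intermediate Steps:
(42*z(-5))*Z(-1, P(6)) = (42*(7/(-5)))*(-1) = (42*(7*(-⅕)))*(-1) = (42*(-7/5))*(-1) = -294/5*(-1) = 294/5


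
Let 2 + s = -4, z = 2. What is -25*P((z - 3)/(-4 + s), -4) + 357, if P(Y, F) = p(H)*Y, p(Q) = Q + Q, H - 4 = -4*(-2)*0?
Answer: 337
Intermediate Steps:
s = -6 (s = -2 - 4 = -6)
H = 4 (H = 4 - 4*(-2)*0 = 4 + 8*0 = 4 + 0 = 4)
p(Q) = 2*Q
P(Y, F) = 8*Y (P(Y, F) = (2*4)*Y = 8*Y)
-25*P((z - 3)/(-4 + s), -4) + 357 = -200*(2 - 3)/(-4 - 6) + 357 = -200*(-1/(-10)) + 357 = -200*(-1*(-⅒)) + 357 = -200/10 + 357 = -25*⅘ + 357 = -20 + 357 = 337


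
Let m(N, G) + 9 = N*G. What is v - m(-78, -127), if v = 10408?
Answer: 511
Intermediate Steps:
m(N, G) = -9 + G*N (m(N, G) = -9 + N*G = -9 + G*N)
v - m(-78, -127) = 10408 - (-9 - 127*(-78)) = 10408 - (-9 + 9906) = 10408 - 1*9897 = 10408 - 9897 = 511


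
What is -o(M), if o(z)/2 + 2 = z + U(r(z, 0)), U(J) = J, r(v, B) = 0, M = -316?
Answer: 636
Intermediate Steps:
o(z) = -4 + 2*z (o(z) = -4 + 2*(z + 0) = -4 + 2*z)
-o(M) = -(-4 + 2*(-316)) = -(-4 - 632) = -1*(-636) = 636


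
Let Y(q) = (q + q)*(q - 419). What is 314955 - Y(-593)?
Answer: -885277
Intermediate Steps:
Y(q) = 2*q*(-419 + q) (Y(q) = (2*q)*(-419 + q) = 2*q*(-419 + q))
314955 - Y(-593) = 314955 - 2*(-593)*(-419 - 593) = 314955 - 2*(-593)*(-1012) = 314955 - 1*1200232 = 314955 - 1200232 = -885277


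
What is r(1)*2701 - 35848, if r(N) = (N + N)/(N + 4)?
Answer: -173838/5 ≈ -34768.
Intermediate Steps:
r(N) = 2*N/(4 + N) (r(N) = (2*N)/(4 + N) = 2*N/(4 + N))
r(1)*2701 - 35848 = (2*1/(4 + 1))*2701 - 35848 = (2*1/5)*2701 - 35848 = (2*1*(1/5))*2701 - 35848 = (2/5)*2701 - 35848 = 5402/5 - 35848 = -173838/5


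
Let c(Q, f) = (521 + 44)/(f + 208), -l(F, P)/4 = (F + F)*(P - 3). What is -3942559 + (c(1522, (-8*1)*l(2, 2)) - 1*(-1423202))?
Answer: -40309599/16 ≈ -2.5193e+6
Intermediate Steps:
l(F, P) = -8*F*(-3 + P) (l(F, P) = -4*(F + F)*(P - 3) = -4*2*F*(-3 + P) = -8*F*(-3 + P))
c(Q, f) = 565/(208 + f)
-3942559 + (c(1522, (-8*1)*l(2, 2)) - 1*(-1423202)) = -3942559 + (565/(208 + (-8*1)*(8*2*(3 - 1*2))) - 1*(-1423202)) = -3942559 + (565/(208 - 64*2*(3 - 2)) + 1423202) = -3942559 + (565/(208 - 64*2) + 1423202) = -3942559 + (565/(208 - 8*16) + 1423202) = -3942559 + (565/(208 - 128) + 1423202) = -3942559 + (565/80 + 1423202) = -3942559 + (565*(1/80) + 1423202) = -3942559 + (113/16 + 1423202) = -3942559 + 22771345/16 = -40309599/16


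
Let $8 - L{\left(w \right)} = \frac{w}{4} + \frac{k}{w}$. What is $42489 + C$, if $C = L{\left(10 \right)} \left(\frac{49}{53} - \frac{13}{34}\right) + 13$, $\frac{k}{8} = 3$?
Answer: $\frac{765916327}{18020} \approx 42504.0$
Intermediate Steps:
$k = 24$ ($k = 8 \cdot 3 = 24$)
$L{\left(w \right)} = 8 - \frac{24}{w} - \frac{w}{4}$ ($L{\left(w \right)} = 8 - \left(\frac{w}{4} + \frac{24}{w}\right) = 8 - \left(\frac{24}{w} + \frac{w}{4}\right) = 8 - \frac{24}{w} - \frac{w}{4}$)
$C = \frac{264547}{18020}$ ($C = \left(8 - \frac{24}{10} - \frac{5}{2}\right) \left(\frac{49}{53} - \frac{13}{34}\right) + 13 = \left(8 - \frac{12}{5} - \frac{5}{2}\right) \left(49 \cdot \frac{1}{53} - \frac{13}{34}\right) + 13 = \left(8 - \frac{12}{5} - \frac{5}{2}\right) \left(\frac{49}{53} - \frac{13}{34}\right) + 13 = \frac{31}{10} \cdot \frac{977}{1802} + 13 = \frac{30287}{18020} + 13 = \frac{264547}{18020} \approx 14.681$)
$42489 + C = 42489 + \frac{264547}{18020} = \frac{765916327}{18020}$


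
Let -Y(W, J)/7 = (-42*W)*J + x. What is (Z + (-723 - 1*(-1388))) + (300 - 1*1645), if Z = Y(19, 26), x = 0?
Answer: 144556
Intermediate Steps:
Y(W, J) = 294*J*W (Y(W, J) = -7*((-42*W)*J + 0) = -7*(-42*J*W + 0) = -(-294)*J*W = 294*J*W)
Z = 145236 (Z = 294*26*19 = 145236)
(Z + (-723 - 1*(-1388))) + (300 - 1*1645) = (145236 + (-723 - 1*(-1388))) + (300 - 1*1645) = (145236 + (-723 + 1388)) + (300 - 1645) = (145236 + 665) - 1345 = 145901 - 1345 = 144556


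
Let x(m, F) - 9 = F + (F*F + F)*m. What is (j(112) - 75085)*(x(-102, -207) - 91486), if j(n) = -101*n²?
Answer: 5960176249872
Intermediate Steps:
x(m, F) = 9 + F + m*(F + F²) (x(m, F) = 9 + (F + (F*F + F)*m) = 9 + (F + (F² + F)*m) = 9 + (F + (F + F²)*m) = 9 + (F + m*(F + F²)) = 9 + F + m*(F + F²))
(j(112) - 75085)*(x(-102, -207) - 91486) = (-101*112² - 75085)*((9 - 207 - 207*(-102) - 102*(-207)²) - 91486) = (-101*12544 - 75085)*((9 - 207 + 21114 - 102*42849) - 91486) = (-1266944 - 75085)*((9 - 207 + 21114 - 4370598) - 91486) = -1342029*(-4349682 - 91486) = -1342029*(-4441168) = 5960176249872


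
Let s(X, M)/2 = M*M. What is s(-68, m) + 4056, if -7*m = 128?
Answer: 231512/49 ≈ 4724.7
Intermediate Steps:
m = -128/7 (m = -⅐*128 = -128/7 ≈ -18.286)
s(X, M) = 2*M² (s(X, M) = 2*(M*M) = 2*M²)
s(-68, m) + 4056 = 2*(-128/7)² + 4056 = 2*(16384/49) + 4056 = 32768/49 + 4056 = 231512/49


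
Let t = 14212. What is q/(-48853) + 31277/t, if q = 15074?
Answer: 1313743593/694298836 ≈ 1.8922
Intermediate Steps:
q/(-48853) + 31277/t = 15074/(-48853) + 31277/14212 = 15074*(-1/48853) + 31277*(1/14212) = -15074/48853 + 31277/14212 = 1313743593/694298836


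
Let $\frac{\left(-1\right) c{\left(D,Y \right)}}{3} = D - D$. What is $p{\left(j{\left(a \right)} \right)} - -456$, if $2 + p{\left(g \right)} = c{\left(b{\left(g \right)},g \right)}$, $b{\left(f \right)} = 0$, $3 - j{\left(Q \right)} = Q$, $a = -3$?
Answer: $454$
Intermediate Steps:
$j{\left(Q \right)} = 3 - Q$
$c{\left(D,Y \right)} = 0$ ($c{\left(D,Y \right)} = - 3 \left(D - D\right) = \left(-3\right) 0 = 0$)
$p{\left(g \right)} = -2$ ($p{\left(g \right)} = -2 + 0 = -2$)
$p{\left(j{\left(a \right)} \right)} - -456 = -2 - -456 = -2 + 456 = 454$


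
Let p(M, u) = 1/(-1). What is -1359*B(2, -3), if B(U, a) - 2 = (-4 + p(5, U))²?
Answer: -36693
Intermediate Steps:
p(M, u) = -1
B(U, a) = 27 (B(U, a) = 2 + (-4 - 1)² = 2 + (-5)² = 2 + 25 = 27)
-1359*B(2, -3) = -1359*27 = -36693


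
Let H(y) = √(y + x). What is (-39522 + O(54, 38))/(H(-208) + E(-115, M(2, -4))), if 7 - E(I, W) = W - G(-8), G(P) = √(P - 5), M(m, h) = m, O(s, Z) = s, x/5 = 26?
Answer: 39468*I/(√13 + √78 - 5*I) ≈ -1098.2 + 2731.8*I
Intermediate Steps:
x = 130 (x = 5*26 = 130)
G(P) = √(-5 + P)
H(y) = √(130 + y) (H(y) = √(y + 130) = √(130 + y))
E(I, W) = 7 - W + I*√13 (E(I, W) = 7 - (W - √(-5 - 8)) = 7 - (W - √(-13)) = 7 - (W - I*√13) = 7 + (-W + I*√13) = 7 - W + I*√13)
(-39522 + O(54, 38))/(H(-208) + E(-115, M(2, -4))) = (-39522 + 54)/(√(130 - 208) + (7 - 1*2 + I*√13)) = -39468/(√(-78) + (7 - 2 + I*√13)) = -39468/(I*√78 + (5 + I*√13)) = -39468/(5 + I*√13 + I*√78)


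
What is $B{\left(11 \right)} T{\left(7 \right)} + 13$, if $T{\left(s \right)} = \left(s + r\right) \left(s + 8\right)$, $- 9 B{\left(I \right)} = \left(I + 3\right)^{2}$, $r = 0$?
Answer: $- \frac{6821}{3} \approx -2273.7$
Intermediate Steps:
$B{\left(I \right)} = - \frac{\left(3 + I\right)^{2}}{9}$ ($B{\left(I \right)} = - \frac{\left(I + 3\right)^{2}}{9} = - \frac{\left(3 + I\right)^{2}}{9}$)
$T{\left(s \right)} = s \left(8 + s\right)$ ($T{\left(s \right)} = \left(s + 0\right) \left(s + 8\right) = s \left(8 + s\right)$)
$B{\left(11 \right)} T{\left(7 \right)} + 13 = - \frac{\left(3 + 11\right)^{2}}{9} \cdot 7 \left(8 + 7\right) + 13 = - \frac{14^{2}}{9} \cdot 7 \cdot 15 + 13 = \left(- \frac{1}{9}\right) 196 \cdot 105 + 13 = \left(- \frac{196}{9}\right) 105 + 13 = - \frac{6860}{3} + 13 = - \frac{6821}{3}$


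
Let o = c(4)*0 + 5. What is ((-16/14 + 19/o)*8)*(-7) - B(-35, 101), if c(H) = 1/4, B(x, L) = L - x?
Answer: -1424/5 ≈ -284.80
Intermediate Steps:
c(H) = ¼
o = 5 (o = (¼)*0 + 5 = 0 + 5 = 5)
((-16/14 + 19/o)*8)*(-7) - B(-35, 101) = ((-16/14 + 19/5)*8)*(-7) - (101 - 1*(-35)) = ((-16*1/14 + 19*(⅕))*8)*(-7) - (101 + 35) = ((-8/7 + 19/5)*8)*(-7) - 1*136 = ((93/35)*8)*(-7) - 136 = (744/35)*(-7) - 136 = -744/5 - 136 = -1424/5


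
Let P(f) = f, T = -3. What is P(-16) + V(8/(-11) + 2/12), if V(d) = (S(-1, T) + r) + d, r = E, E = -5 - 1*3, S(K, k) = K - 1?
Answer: -1753/66 ≈ -26.561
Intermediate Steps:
S(K, k) = -1 + K
E = -8 (E = -5 - 3 = -8)
r = -8
V(d) = -10 + d (V(d) = ((-1 - 1) - 8) + d = (-2 - 8) + d = -10 + d)
P(-16) + V(8/(-11) + 2/12) = -16 + (-10 + (8/(-11) + 2/12)) = -16 + (-10 + (8*(-1/11) + 2*(1/12))) = -16 + (-10 + (-8/11 + ⅙)) = -16 + (-10 - 37/66) = -16 - 697/66 = -1753/66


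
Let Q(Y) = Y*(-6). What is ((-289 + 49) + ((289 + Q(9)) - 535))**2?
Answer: 291600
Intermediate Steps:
Q(Y) = -6*Y
((-289 + 49) + ((289 + Q(9)) - 535))**2 = ((-289 + 49) + ((289 - 6*9) - 535))**2 = (-240 + ((289 - 54) - 535))**2 = (-240 + (235 - 535))**2 = (-240 - 300)**2 = (-540)**2 = 291600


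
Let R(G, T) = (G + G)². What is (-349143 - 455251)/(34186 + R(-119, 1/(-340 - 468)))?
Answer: -402197/45415 ≈ -8.8560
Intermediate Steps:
R(G, T) = 4*G² (R(G, T) = (2*G)² = 4*G²)
(-349143 - 455251)/(34186 + R(-119, 1/(-340 - 468))) = (-349143 - 455251)/(34186 + 4*(-119)²) = -804394/(34186 + 4*14161) = -804394/(34186 + 56644) = -804394/90830 = -804394*1/90830 = -402197/45415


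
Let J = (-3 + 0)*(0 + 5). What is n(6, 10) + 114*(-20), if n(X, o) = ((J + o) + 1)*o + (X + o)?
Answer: -2304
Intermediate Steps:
J = -15 (J = -3*5 = -15)
n(X, o) = X + o + o*(-14 + o) (n(X, o) = ((-15 + o) + 1)*o + (X + o) = (-14 + o)*o + (X + o) = o*(-14 + o) + (X + o) = X + o + o*(-14 + o))
n(6, 10) + 114*(-20) = (6 + 10² - 13*10) + 114*(-20) = (6 + 100 - 130) - 2280 = -24 - 2280 = -2304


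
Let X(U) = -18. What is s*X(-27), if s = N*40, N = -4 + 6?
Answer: -1440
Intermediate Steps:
N = 2
s = 80 (s = 2*40 = 80)
s*X(-27) = 80*(-18) = -1440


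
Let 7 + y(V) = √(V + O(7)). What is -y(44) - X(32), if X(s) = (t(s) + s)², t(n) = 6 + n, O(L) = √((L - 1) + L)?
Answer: -4893 - √(44 + √13) ≈ -4899.9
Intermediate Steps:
O(L) = √(-1 + 2*L) (O(L) = √((-1 + L) + L) = √(-1 + 2*L))
X(s) = (6 + 2*s)² (X(s) = ((6 + s) + s)² = (6 + 2*s)²)
y(V) = -7 + √(V + √13) (y(V) = -7 + √(V + √(-1 + 2*7)) = -7 + √(V + √(-1 + 14)) = -7 + √(V + √13))
-y(44) - X(32) = -(-7 + √(44 + √13)) - 4*(3 + 32)² = (7 - √(44 + √13)) - 4*35² = (7 - √(44 + √13)) - 4*1225 = (7 - √(44 + √13)) - 1*4900 = (7 - √(44 + √13)) - 4900 = -4893 - √(44 + √13)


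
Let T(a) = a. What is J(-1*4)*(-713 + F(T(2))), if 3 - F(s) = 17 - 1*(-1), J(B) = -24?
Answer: 17472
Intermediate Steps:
F(s) = -15 (F(s) = 3 - (17 - 1*(-1)) = 3 - (17 + 1) = 3 - 1*18 = 3 - 18 = -15)
J(-1*4)*(-713 + F(T(2))) = -24*(-713 - 15) = -24*(-728) = 17472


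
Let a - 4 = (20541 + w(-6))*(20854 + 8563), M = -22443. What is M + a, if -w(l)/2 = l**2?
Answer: 602114134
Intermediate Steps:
w(l) = -2*l**2
a = 602136577 (a = 4 + (20541 - 2*(-6)**2)*(20854 + 8563) = 4 + (20541 - 2*36)*29417 = 4 + (20541 - 72)*29417 = 4 + 20469*29417 = 4 + 602136573 = 602136577)
M + a = -22443 + 602136577 = 602114134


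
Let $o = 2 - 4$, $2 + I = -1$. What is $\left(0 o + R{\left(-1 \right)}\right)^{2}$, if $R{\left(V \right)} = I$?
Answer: $9$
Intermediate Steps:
$I = -3$ ($I = -2 - 1 = -3$)
$o = -2$ ($o = 2 - 4 = -2$)
$R{\left(V \right)} = -3$
$\left(0 o + R{\left(-1 \right)}\right)^{2} = \left(0 \left(-2\right) - 3\right)^{2} = \left(0 - 3\right)^{2} = \left(-3\right)^{2} = 9$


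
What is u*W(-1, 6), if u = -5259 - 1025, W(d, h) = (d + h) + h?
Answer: -69124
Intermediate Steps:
W(d, h) = d + 2*h
u = -6284
u*W(-1, 6) = -6284*(-1 + 2*6) = -6284*(-1 + 12) = -6284*11 = -69124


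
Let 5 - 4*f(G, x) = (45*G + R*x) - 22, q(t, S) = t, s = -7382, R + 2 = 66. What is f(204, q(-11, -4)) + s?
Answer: -37977/4 ≈ -9494.3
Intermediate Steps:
R = 64 (R = -2 + 66 = 64)
f(G, x) = 27/4 - 16*x - 45*G/4 (f(G, x) = 5/4 - ((45*G + 64*x) - 22)/4 = 5/4 - (-22 + 45*G + 64*x)/4 = 5/4 + (11/2 - 16*x - 45*G/4) = 27/4 - 16*x - 45*G/4)
f(204, q(-11, -4)) + s = (27/4 - 16*(-11) - 45/4*204) - 7382 = (27/4 + 176 - 2295) - 7382 = -8449/4 - 7382 = -37977/4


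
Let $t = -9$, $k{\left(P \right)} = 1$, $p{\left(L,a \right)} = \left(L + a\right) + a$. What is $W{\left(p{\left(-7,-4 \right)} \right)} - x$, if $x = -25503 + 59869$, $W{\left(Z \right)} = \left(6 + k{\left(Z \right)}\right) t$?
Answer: $-34429$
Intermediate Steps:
$p{\left(L,a \right)} = L + 2 a$
$W{\left(Z \right)} = -63$ ($W{\left(Z \right)} = \left(6 + 1\right) \left(-9\right) = 7 \left(-9\right) = -63$)
$x = 34366$
$W{\left(p{\left(-7,-4 \right)} \right)} - x = -63 - 34366 = -34429$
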